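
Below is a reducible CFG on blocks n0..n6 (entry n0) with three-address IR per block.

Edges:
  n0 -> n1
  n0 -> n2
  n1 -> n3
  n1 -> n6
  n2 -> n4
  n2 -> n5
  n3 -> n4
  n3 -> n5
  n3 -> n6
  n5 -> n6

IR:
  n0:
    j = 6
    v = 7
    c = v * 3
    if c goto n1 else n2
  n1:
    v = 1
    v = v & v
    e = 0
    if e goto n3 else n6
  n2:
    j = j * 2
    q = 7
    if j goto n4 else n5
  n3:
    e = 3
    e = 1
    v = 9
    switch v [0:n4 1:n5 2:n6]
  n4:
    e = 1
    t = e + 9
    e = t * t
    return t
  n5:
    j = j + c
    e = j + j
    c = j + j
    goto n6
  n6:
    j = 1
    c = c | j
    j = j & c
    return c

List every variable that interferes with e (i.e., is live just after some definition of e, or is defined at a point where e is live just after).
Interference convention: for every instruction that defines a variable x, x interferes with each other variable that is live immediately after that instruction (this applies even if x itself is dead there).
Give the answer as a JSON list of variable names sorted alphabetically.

Answer: ["c", "j", "t"]

Analysis:
Block summaries:
  n0: {c,j,v} / ∅
  n1: {e,v} / ∅
  n2: {j,q} / {j}
  n3: {e,v} / ∅
  n4: {e,t} / ∅
  n5: {c,e,j} / {c,j}
  n6: {c,j} / {c}

Liveness:
  n0 li=∅ lo={c,j}
  n1 li={c,j} lo={c,j}
  n2 li={c,j} lo={c,j}
  n3 li={c,j} lo={c,j}
  n4 li=∅ lo=∅
  n5 li={c,j} lo={c}
  n6 li={c} lo=∅

Interfere edges:
  c: {e,j,q,v}
  e: {c,j,t}
  j: {c,e,q,v}
  q: {c,j}
  t: {e}
  v: {c,j}

N(e) = ["c", "j", "t"]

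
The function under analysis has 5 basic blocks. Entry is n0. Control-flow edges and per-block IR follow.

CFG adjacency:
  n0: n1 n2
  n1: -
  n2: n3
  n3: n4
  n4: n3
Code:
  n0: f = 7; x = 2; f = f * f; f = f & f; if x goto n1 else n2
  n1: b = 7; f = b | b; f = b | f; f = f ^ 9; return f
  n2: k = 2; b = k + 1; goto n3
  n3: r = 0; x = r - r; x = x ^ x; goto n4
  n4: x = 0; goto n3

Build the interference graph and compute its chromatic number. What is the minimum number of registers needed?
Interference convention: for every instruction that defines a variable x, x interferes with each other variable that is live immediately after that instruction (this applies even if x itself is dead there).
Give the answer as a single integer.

def/use:
  n0: def={f,x} ue=∅
  n1: def={b,f} ue=∅
  n2: def={b,k} ue=∅
  n3: def={r,x} ue=∅
  n4: def={x} ue=∅

Liveness:
  live n0: ∅→∅
  live n1: ∅→∅
  live n2: ∅→∅
  live n3: ∅→∅
  live n4: ∅→∅

Interference:
  b: {f}
  f: {b,x}
  k: ∅
  r: ∅
  x: {f}

Colouring:
  {b,f} pairwise interfere (2-clique) ⇒ χ ≥ 2
  assign b→r1 f→r0 k→r0 r→r0 x→r1 — no edge inside a register ⇒ χ ≤ 2
  χ = 2

Answer: 2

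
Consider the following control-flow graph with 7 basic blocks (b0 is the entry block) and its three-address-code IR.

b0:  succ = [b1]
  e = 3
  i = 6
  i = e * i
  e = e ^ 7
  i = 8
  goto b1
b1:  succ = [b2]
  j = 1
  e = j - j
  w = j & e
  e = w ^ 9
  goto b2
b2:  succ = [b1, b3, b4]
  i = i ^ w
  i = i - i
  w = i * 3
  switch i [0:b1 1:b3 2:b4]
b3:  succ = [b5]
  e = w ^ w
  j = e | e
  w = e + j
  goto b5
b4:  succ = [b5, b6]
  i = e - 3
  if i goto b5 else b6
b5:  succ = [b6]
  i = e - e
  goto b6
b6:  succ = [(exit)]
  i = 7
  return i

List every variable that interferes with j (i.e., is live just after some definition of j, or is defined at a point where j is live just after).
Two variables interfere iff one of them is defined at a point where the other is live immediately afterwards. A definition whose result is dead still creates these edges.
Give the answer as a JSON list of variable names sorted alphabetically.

Per-block:
  b0: def={e,i} ue=∅
  b1: def={e,j,w} ue=∅
  b2: def={i,w} ue={i,w}
  b3: def={e,j,w} ue={w}
  b4: def={i} ue={e}
  b5: def={i} ue={e}
  b6: def={i} ue=∅

Liveness:
  b0: in=∅ out={i}
  b1: in={i} out={e,i,w}
  b2: in={e,i,w} out={e,i,w}
  b3: in={w} out={e}
  b4: in={e} out={e}
  b5: in={e} out=∅
  b6: in=∅ out=∅

Interference:
  e: {i,j,w}
  i: {e,j,w}
  j: {e,i}
  w: {e,i}

N(j) = ["e", "i"]

Answer: ["e", "i"]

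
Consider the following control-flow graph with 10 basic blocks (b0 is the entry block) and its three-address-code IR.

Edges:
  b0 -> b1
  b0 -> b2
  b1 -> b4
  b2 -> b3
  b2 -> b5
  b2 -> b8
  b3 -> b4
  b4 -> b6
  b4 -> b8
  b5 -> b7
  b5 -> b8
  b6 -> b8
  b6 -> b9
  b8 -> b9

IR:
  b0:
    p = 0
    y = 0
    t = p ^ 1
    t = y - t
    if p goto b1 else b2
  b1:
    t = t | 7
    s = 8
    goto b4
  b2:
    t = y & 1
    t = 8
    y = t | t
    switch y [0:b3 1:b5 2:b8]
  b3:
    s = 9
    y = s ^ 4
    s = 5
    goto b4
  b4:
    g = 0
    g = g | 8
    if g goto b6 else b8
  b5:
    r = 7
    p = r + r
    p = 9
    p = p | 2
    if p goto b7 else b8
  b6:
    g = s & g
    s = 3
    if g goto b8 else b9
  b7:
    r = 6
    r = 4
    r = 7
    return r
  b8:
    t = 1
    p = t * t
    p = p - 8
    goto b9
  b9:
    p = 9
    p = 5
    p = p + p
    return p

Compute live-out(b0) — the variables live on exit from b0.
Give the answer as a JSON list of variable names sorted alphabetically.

Answer: ["t", "y"]

Derivation:
def/use:
  b0 def {p,t,y} use ∅
  b1 def {s,t} use {t}
  b2 def {t,y} use {y}
  b3 def {s,y} use ∅
  b4 def {g} use ∅
  b5 def {p,r} use ∅
  b6 def {g,s} use {g,s}
  b7 def {r} use ∅
  b8 def {p,t} use ∅
  b9 def {p} use ∅

Live sets:
  b0: in=∅ out={t,y}
  b1: in={t} out={s}
  b2: in={y} out=∅
  b3: in=∅ out={s}
  b4: in={s} out={g,s}
  b5: in=∅ out=∅
  b6: in={g,s} out=∅
  b7: in=∅ out=∅
  b8: in=∅ out=∅
  b9: in=∅ out=∅

live-out(b0) = ["t", "y"]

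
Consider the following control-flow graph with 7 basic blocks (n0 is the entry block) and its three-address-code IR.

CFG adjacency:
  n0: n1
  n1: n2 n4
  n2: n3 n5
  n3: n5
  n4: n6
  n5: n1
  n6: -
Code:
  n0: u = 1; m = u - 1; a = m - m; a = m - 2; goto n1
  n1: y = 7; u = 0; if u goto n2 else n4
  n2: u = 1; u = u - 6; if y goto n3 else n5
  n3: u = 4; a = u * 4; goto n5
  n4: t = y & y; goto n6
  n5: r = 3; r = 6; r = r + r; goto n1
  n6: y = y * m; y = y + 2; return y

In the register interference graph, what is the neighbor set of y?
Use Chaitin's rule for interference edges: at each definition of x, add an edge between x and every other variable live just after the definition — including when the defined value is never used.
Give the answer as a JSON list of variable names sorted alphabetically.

def/use:
  n0 def {a,m,u} use ∅
  n1 def {u,y} use ∅
  n2 def {u} use {y}
  n3 def {a,u} use ∅
  n4 def {t} use {y}
  n5 def {r} use ∅
  n6 def {y} use {m,y}

Backward fixpoint:
  live n0: ∅→{m}
  live n1: {m}→{m,y}
  live n2: {m,y}→{m}
  live n3: {m}→{m}
  live n4: {m,y}→{m,y}
  live n5: {m}→{m}
  live n6: {m,y}→∅

Conflict graph:
  a — {m}
  m — {a,r,t,u,y}
  r — {m}
  t — {m,y}
  u — {m,y}
  y — {m,t,u}

N(y) = ["m", "t", "u"]

Answer: ["m", "t", "u"]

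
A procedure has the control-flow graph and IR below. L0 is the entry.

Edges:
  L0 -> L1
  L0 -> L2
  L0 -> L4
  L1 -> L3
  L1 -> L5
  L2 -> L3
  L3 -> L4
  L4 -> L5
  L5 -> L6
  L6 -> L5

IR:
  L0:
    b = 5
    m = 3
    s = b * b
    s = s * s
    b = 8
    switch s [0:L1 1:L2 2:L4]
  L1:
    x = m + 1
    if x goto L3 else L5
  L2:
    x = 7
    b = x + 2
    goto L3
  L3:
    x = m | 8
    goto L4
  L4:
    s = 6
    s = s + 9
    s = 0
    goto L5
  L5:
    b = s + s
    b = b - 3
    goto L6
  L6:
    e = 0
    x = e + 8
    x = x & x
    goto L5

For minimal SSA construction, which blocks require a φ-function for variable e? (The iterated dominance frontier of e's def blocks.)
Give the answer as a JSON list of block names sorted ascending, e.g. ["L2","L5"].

idom tree: L1←L0 L2←L0 L3←L0 L4←L0 L5←L0 L6←L5
Join-block Dom:
  L3: preds {L1,L2}: {L0,L1} ∩ {L0,L2} = {L0}; idom=L0
  L4: preds {L0,L3}: {L0} ∩ {L0,L3} = {L0}; idom=L0
  L5: preds {L1,L4,L6}: {L0,L1} ∩ {L0,L4} ∩ {L0,L5,L6} = {L0}; idom=L0

DF derivation:
  join L3 pred L1: L1 stop@L0
  join L3 pred L2: L2 stop@L0
  join L4 pred L0: · stop@L0
  join L4 pred L3: L3 stop@L0
  join L5 pred L1: L1 stop@L0
  join L5 pred L4: L4 stop@L0
  join L5 pred L6: L6→L5 stop@L0
  L0: DF=∅
  L1: DF={L3,L5}
  L2: DF={L3}
  L3: DF={L4}
  L4: DF={L5}
  L5: DF={L5}
  L6: DF={L5}

φ for e: defs {L6}
  DF⁺ = {L5}

Answer: ["L5"]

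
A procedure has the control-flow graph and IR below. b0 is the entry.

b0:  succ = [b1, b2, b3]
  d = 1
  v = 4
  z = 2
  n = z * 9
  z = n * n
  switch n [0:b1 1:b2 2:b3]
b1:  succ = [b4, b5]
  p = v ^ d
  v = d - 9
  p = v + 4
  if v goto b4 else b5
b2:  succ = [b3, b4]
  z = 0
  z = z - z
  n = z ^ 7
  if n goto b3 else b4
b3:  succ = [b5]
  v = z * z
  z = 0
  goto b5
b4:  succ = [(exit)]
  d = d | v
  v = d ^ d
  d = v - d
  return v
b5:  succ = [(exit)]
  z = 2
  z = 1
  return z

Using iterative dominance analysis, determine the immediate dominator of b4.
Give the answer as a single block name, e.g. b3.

idom tree: b1←b0 b2←b0 b3←b0 b4←b0 b5←b0
Join-block Dom:
  b3: preds {b0,b2}: {b0} ∩ {b0,b2} = {b0}; idom=b0
  b4: preds {b1,b2}: {b0,b1} ∩ {b0,b2} = {b0}; idom=b0
  b5: preds {b1,b3}: {b0,b1} ∩ {b0,b3} = {b0}; idom=b0

idom(b4) = b0

Answer: b0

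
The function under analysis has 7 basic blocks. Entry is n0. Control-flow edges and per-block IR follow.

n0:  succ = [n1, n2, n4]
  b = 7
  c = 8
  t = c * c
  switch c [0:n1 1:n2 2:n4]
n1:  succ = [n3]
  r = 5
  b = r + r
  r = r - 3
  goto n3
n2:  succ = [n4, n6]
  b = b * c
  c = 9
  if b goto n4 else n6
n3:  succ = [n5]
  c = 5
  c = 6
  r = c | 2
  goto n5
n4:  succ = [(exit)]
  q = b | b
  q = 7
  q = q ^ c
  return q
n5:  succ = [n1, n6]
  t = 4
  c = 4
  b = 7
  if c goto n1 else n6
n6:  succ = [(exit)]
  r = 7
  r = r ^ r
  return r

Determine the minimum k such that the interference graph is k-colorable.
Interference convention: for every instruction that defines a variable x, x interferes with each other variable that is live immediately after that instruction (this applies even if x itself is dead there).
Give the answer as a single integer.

Answer: 3

Derivation:
Block summaries:
  n0 def {b,c,t} use ∅
  n1 def {b,r} use ∅
  n2 def {b,c} use {b,c}
  n3 def {c,r} use ∅
  n4 def {q} use {b,c}
  n5 def {b,c,t} use ∅
  n6 def {r} use ∅

Liveness:
  n0 li=∅ lo={b,c}
  n1 li=∅ lo=∅
  n2 li={b,c} lo={b,c}
  n3 li=∅ lo=∅
  n4 li={b,c} lo=∅
  n5 li=∅ lo=∅
  n6 li=∅ lo=∅

Interference:
  b — {c,r,t}
  c — {b,q,t}
  q — {c}
  r — {b}
  t — {b,c}

Registers:
  {b,c,t} pairwise interfere (3-clique) ⇒ χ ≥ 3
  assign b→R0 c→R1 q→R0 r→R1 t→R2 — no edge inside a register ⇒ χ ≤ 3
  χ = 3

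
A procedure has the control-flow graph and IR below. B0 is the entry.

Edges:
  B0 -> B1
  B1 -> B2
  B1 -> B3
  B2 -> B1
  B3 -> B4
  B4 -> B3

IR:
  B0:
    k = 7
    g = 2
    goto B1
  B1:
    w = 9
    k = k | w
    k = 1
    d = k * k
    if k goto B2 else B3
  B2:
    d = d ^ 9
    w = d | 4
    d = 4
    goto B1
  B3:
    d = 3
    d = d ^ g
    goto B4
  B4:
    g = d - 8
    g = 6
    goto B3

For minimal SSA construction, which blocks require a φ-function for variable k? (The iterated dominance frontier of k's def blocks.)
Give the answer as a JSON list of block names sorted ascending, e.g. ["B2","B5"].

idom tree: B1←B0 B2←B1 B3←B1 B4←B3
Dom at joins:
  B1: preds {B0,B2}: {B0} ∩ {B0,B1,B2} = {B0}; idom=B0
  B3: preds {B1,B4}: {B0,B1} ∩ {B0,B1,B3,B4} = {B0,B1}; idom=B1

Frontier:
  join B1 pred B0: · stop@B0
  join B1 pred B2: B2→B1 stop@B0
  join B3 pred B1: · stop@B1
  join B3 pred B4: B4→B3 stop@B1
  DF(B0)=∅
  DF(B1)={B1}
  DF(B2)={B1}
  DF(B3)={B3}
  DF(B4)={B3}

φ for k: defs {B0,B1}
  DF⁺ = {B1}

Answer: ["B1"]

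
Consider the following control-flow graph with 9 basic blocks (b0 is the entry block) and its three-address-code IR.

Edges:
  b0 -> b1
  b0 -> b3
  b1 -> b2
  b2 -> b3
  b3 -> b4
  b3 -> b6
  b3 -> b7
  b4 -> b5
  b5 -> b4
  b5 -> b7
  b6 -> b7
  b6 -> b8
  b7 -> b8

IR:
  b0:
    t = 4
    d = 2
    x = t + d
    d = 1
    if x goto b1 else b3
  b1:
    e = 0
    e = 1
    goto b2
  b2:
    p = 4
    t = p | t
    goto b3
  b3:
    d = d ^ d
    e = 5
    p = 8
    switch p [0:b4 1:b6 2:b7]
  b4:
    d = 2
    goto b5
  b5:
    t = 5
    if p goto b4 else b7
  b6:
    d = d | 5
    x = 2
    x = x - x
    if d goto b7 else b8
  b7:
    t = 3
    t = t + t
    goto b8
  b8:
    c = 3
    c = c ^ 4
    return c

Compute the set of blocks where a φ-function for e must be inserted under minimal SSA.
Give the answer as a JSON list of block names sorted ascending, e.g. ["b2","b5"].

Answer: ["b3"]

Analysis:
idom tree: b1←b0 b2←b1 b3←b0 b4←b3 b5←b4 b6←b3 b7←b3 b8←b3
Dom at joins:
  b3: preds {b0,b2}: {b0} ∩ {b0,b1,b2} = {b0}; idom=b0
  b4: preds {b3,b5}: {b0,b3} ∩ {b0,b3,b4,b5} = {b0,b3}; idom=b3
  b7: preds {b3,b5,b6}: {b0,b3} ∩ {b0,b3,b4,b5} ∩ {b0,b3,b6} = {b0,b3}; idom=b3
  b8: preds {b6,b7}: {b0,b3,b6} ∩ {b0,b3,b7} = {b0,b3}; idom=b3

DF derivation:
  join b3 pred b0: · stop@b0
  join b3 pred b2: b2→b1 stop@b0
  join b4 pred b3: · stop@b3
  join b4 pred b5: b5→b4 stop@b3
  join b7 pred b3: · stop@b3
  join b7 pred b5: b5→b4 stop@b3
  join b7 pred b6: b6 stop@b3
  join b8 pred b6: b6 stop@b3
  join b8 pred b7: b7 stop@b3
  b0 → ∅
  b1 → {b3}
  b2 → {b3}
  b3 → ∅
  b4 → {b4,b7}
  b5 → {b4,b7}
  b6 → {b7,b8}
  b7 → {b8}
  b8 → ∅

φ for e: defs {b1,b3}
  DF⁺ = {b3}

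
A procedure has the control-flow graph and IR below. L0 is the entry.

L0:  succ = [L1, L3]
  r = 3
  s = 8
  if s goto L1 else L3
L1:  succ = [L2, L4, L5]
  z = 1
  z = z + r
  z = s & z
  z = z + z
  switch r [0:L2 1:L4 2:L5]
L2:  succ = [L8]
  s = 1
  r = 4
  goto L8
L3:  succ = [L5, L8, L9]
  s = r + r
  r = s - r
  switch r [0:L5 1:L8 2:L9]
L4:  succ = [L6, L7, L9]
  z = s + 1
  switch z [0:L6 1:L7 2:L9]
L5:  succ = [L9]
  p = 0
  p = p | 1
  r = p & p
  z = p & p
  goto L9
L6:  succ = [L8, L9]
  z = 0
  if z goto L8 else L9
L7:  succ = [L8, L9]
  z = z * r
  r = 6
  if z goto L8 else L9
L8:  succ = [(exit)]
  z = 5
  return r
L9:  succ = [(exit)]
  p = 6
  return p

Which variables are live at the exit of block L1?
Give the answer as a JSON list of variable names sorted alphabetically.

Answer: ["r", "s"]

Derivation:
Per-block:
  L0: {r,s} / ∅
  L1: {z} / {r,s}
  L2: {r,s} / ∅
  L3: {r,s} / {r}
  L4: {z} / {s}
  L5: {p,r,z} / ∅
  L6: {z} / ∅
  L7: {r,z} / {r,z}
  L8: {z} / {r}
  L9: {p} / ∅

Liveness:
  live L0: ∅→{r,s}
  live L1: {r,s}→{r,s}
  live L2: ∅→{r}
  live L3: {r}→{r}
  live L4: {r,s}→{r,z}
  live L5: ∅→∅
  live L6: {r}→{r}
  live L7: {r,z}→{r}
  live L8: {r}→∅
  live L9: ∅→∅

live-out(L1) = ["r", "s"]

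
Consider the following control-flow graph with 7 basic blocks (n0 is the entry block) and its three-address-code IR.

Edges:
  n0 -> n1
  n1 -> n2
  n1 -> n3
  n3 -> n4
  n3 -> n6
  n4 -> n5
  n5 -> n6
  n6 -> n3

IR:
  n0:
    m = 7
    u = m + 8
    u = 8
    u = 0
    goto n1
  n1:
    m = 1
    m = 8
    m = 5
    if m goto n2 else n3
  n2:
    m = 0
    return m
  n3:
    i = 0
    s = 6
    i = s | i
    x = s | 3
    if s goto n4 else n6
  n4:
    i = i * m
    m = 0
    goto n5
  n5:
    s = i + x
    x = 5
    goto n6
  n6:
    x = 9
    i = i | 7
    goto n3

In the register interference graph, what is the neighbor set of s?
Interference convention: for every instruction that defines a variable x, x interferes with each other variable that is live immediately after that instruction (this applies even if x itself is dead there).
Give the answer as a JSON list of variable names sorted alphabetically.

def/use:
  n0: {m,u} / ∅
  n1: {m} / ∅
  n2: {m} / ∅
  n3: {i,s,x} / ∅
  n4: {i,m} / {i,m}
  n5: {s,x} / {i,x}
  n6: {i,x} / {i}

Liveness:
  n0 li=∅ lo=∅
  n1 li=∅ lo={m}
  n2 li=∅ lo=∅
  n3 li={m} lo={i,m,x}
  n4 li={i,m,x} lo={i,m,x}
  n5 li={i,m,x} lo={i,m}
  n6 li={i,m} lo={m}

Interference:
  i: {m,s,x}
  m: {i,s,x}
  s: {i,m,x}
  u: ∅
  x: {i,m,s}

N(s) = ["i", "m", "x"]

Answer: ["i", "m", "x"]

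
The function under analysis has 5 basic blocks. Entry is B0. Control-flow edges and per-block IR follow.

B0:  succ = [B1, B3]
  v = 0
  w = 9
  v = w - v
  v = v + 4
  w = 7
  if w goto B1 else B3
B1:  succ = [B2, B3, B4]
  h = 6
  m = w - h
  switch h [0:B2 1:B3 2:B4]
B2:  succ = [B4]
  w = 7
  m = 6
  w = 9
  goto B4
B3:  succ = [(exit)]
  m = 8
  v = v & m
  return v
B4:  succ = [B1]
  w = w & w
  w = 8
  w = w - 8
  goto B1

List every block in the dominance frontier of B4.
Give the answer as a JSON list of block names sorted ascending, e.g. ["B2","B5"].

Answer: ["B1"]

Working:
idom tree: B1←B0 B2←B1 B3←B0 B4←B1
Join-block Dom:
  B1: preds {B0,B4}: {B0} ∩ {B0,B1,B4} = {B0}; idom=B0
  B3: preds {B0,B1}: {B0} ∩ {B0,B1} = {B0}; idom=B0
  B4: preds {B1,B2}: {B0,B1} ∩ {B0,B1,B2} = {B0,B1}; idom=B1

DF walk-up:
  B1←B0: walk · to B0
  B1←B4: walk B4→B1 to B0
  B3←B0: walk · to B0
  B3←B1: walk B1 to B0
  B4←B1: walk · to B1
  B4←B2: walk B2 to B1
  DF(B0)=∅
  DF(B1)={B1,B3}
  DF(B2)={B4}
  DF(B3)=∅
  DF(B4)={B1}

DF(B4) = ["B1"]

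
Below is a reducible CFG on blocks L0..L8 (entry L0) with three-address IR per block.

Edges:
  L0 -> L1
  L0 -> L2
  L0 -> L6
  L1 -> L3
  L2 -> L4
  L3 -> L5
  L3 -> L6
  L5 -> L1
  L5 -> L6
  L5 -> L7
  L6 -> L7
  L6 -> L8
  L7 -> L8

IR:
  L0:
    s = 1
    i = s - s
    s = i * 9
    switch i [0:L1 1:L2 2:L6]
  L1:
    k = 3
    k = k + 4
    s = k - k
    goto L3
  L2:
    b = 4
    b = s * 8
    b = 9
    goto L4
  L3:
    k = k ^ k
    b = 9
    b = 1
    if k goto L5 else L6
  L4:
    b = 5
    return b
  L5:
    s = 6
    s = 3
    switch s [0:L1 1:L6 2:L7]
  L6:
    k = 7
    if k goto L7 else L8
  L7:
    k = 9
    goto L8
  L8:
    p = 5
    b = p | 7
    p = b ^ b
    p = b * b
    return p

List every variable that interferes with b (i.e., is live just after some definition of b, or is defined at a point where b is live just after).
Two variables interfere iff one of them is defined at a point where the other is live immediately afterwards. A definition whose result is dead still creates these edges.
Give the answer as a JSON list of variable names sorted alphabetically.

def/use:
  L0: {i,s} / ∅
  L1: {k,s} / ∅
  L2: {b} / {s}
  L3: {b,k} / {k}
  L4: {b} / ∅
  L5: {s} / ∅
  L6: {k} / ∅
  L7: {k} / ∅
  L8: {b,p} / ∅

Live sets:
  L0: in=∅ out={s}
  L1: in=∅ out={k}
  L2: in={s} out=∅
  L3: in={k} out=∅
  L4: in=∅ out=∅
  L5: in=∅ out=∅
  L6: in=∅ out=∅
  L7: in=∅ out=∅
  L8: in=∅ out=∅

Interfere edges:
  b: {k,p,s}
  i: {s}
  k: {b,s}
  p: {b}
  s: {b,i,k}

N(b) = ["k", "p", "s"]

Answer: ["k", "p", "s"]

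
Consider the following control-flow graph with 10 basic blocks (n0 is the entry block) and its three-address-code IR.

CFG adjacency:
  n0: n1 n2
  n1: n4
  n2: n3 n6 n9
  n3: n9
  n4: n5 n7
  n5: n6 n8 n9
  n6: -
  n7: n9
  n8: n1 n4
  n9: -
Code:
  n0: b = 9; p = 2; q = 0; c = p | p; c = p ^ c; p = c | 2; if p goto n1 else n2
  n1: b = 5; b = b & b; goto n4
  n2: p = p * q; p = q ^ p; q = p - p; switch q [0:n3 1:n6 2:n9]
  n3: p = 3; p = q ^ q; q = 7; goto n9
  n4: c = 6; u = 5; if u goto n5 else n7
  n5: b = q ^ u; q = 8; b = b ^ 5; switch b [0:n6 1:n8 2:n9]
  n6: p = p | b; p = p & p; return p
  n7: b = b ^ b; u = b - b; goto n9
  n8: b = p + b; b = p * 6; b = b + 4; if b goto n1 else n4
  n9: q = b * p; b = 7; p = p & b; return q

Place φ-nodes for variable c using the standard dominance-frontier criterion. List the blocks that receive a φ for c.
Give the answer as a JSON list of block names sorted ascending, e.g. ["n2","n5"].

Answer: ["n1", "n4", "n6", "n9"]

Analysis:
idom tree: n1←n0 n2←n0 n3←n2 n4←n1 n5←n4 n6←n0 n7←n4 n8←n5 n9←n0
Dom at joins:
  n1: preds {n0,n8}: {n0} ∩ {n0,n1,n4,n5,n8} = {n0}; idom=n0
  n4: preds {n1,n8}: {n0,n1} ∩ {n0,n1,n4,n5,n8} = {n0,n1}; idom=n1
  n6: preds {n2,n5}: {n0,n2} ∩ {n0,n1,n4,n5} = {n0}; idom=n0
  n9: preds {n2,n3,n5,n7}: {n0,n2} ∩ {n0,n2,n3} ∩ {n0,n1,n4,n5} ∩ {n0,n1,n4,n7} = {n0}; idom=n0

Frontier:
  join n1 pred n0: · stop@n0
  join n1 pred n8: n8→n5→n4→n1 stop@n0
  join n4 pred n1: · stop@n1
  join n4 pred n8: n8→n5→n4 stop@n1
  join n6 pred n2: n2 stop@n0
  join n6 pred n5: n5→n4→n1 stop@n0
  join n9 pred n2: n2 stop@n0
  join n9 pred n3: n3→n2 stop@n0
  join n9 pred n5: n5→n4→n1 stop@n0
  join n9 pred n7: n7→n4→n1 stop@n0
  n0: DF=∅
  n1: DF={n1,n6,n9}
  n2: DF={n6,n9}
  n3: DF={n9}
  n4: DF={n1,n4,n6,n9}
  n5: DF={n1,n4,n6,n9}
  n6: DF=∅
  n7: DF={n9}
  n8: DF={n1,n4}
  n9: DF=∅

φ for c: defs {n0,n4}
  DF⁺ = {n1,n4,n6,n9}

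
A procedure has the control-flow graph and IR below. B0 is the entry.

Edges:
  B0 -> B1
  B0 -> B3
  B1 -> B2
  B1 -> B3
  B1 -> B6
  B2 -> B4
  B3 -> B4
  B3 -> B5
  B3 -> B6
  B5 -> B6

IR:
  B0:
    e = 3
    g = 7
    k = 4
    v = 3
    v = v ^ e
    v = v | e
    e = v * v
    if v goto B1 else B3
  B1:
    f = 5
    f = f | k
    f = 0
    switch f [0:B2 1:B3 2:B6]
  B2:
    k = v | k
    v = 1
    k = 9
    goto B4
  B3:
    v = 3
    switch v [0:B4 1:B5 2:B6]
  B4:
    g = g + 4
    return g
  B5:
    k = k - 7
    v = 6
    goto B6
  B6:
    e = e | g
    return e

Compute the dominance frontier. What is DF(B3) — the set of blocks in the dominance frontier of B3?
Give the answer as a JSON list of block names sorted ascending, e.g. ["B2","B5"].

Answer: ["B4", "B6"]

Derivation:
idom tree: B1←B0 B2←B1 B3←B0 B4←B0 B5←B3 B6←B0
Join-block Dom:
  B3: preds {B0,B1}: {B0} ∩ {B0,B1} = {B0}; idom=B0
  B4: preds {B2,B3}: {B0,B1,B2} ∩ {B0,B3} = {B0}; idom=B0
  B6: preds {B1,B3,B5}: {B0,B1} ∩ {B0,B3} ∩ {B0,B3,B5} = {B0}; idom=B0

DF walk-up:
  join B3 pred B0: · stop@B0
  join B3 pred B1: B1 stop@B0
  join B4 pred B2: B2→B1 stop@B0
  join B4 pred B3: B3 stop@B0
  join B6 pred B1: B1 stop@B0
  join B6 pred B3: B3 stop@B0
  join B6 pred B5: B5→B3 stop@B0
  B0 → ∅
  B1 → {B3,B4,B6}
  B2 → {B4}
  B3 → {B4,B6}
  B4 → ∅
  B5 → {B6}
  B6 → ∅

DF(B3) = ["B4", "B6"]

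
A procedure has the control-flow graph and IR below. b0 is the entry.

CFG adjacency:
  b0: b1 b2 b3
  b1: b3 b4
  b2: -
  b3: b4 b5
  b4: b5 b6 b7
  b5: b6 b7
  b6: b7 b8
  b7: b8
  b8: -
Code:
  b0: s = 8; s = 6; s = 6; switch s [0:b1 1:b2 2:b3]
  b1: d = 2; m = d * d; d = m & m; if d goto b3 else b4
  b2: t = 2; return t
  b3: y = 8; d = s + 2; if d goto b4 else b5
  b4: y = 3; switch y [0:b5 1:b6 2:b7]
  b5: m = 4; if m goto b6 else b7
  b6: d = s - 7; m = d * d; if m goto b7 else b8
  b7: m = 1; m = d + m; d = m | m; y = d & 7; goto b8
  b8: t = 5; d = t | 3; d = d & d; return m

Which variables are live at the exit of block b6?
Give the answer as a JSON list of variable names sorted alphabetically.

Per-block:
  b0 def {s} use ∅
  b1 def {d,m} use ∅
  b2 def {t} use ∅
  b3 def {d,y} use {s}
  b4 def {y} use ∅
  b5 def {m} use ∅
  b6 def {d,m} use {s}
  b7 def {d,m,y} use {d}
  b8 def {d,t} use {m}

Liveness:
  b0: in=∅ out={s}
  b1: in={s} out={d,s}
  b2: in=∅ out=∅
  b3: in={s} out={d,s}
  b4: in={d,s} out={d,s}
  b5: in={d,s} out={d,s}
  b6: in={s} out={d,m}
  b7: in={d} out={m}
  b8: in={m} out=∅

live-out(b6) = ["d", "m"]

Answer: ["d", "m"]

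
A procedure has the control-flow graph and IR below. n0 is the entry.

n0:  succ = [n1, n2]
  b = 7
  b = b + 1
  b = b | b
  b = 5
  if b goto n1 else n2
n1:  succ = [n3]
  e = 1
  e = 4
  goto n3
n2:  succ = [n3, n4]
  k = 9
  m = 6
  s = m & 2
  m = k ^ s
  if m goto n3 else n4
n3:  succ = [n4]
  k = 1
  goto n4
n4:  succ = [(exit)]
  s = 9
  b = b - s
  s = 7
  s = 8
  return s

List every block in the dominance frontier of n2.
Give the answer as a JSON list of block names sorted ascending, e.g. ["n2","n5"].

Answer: ["n3", "n4"]

Working:
idom tree: n1←n0 n2←n0 n3←n0 n4←n0
Join-block Dom:
  n3: preds {n1,n2}: {n0,n1} ∩ {n0,n2} = {n0}; idom=n0
  n4: preds {n2,n3}: {n0,n2} ∩ {n0,n3} = {n0}; idom=n0

DF derivation:
  join n3 pred n1: n1 stop@n0
  join n3 pred n2: n2 stop@n0
  join n4 pred n2: n2 stop@n0
  join n4 pred n3: n3 stop@n0
  n0 → ∅
  n1 → {n3}
  n2 → {n3,n4}
  n3 → {n4}
  n4 → ∅

DF(n2) = ["n3", "n4"]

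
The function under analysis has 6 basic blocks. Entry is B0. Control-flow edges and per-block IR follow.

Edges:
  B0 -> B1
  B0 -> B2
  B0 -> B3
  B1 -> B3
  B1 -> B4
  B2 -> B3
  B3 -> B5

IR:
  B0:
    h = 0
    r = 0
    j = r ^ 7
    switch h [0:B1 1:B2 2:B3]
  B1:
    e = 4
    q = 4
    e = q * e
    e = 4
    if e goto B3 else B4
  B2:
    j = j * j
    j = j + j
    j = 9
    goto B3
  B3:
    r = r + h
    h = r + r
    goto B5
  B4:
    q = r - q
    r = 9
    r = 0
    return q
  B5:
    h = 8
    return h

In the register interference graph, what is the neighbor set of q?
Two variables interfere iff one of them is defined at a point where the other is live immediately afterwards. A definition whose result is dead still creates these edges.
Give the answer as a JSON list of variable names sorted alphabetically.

Answer: ["e", "h", "r"]

Derivation:
Block summaries:
  B0: def={h,j,r} ue=∅
  B1: def={e,q} ue=∅
  B2: def={j} ue={j}
  B3: def={h,r} ue={h,r}
  B4: def={q,r} ue={q,r}
  B5: def={h} ue=∅

Backward fixpoint:
  live B0: ∅→{h,j,r}
  live B1: {h,r}→{h,q,r}
  live B2: {h,j,r}→{h,r}
  live B3: {h,r}→∅
  live B4: {q,r}→∅
  live B5: ∅→∅

Conflict graph:
  e: {h,q,r}
  h: {e,j,q,r}
  j: {h,r}
  q: {e,h,r}
  r: {e,h,j,q}

N(q) = ["e", "h", "r"]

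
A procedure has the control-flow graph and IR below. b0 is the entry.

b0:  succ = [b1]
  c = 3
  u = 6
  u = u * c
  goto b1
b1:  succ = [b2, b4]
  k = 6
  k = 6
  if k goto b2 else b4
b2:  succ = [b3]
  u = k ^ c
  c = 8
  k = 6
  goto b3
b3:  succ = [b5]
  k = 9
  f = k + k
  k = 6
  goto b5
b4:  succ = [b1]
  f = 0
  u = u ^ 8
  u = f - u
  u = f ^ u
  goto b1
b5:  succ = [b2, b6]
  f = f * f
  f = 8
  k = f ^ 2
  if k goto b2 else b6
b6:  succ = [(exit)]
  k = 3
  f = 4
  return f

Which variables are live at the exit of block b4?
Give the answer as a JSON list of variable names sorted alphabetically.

Answer: ["c", "u"]

Working:
Block summaries:
  b0 def {c,u} use ∅
  b1 def {k} use ∅
  b2 def {c,k,u} use {c,k}
  b3 def {f,k} use ∅
  b4 def {f,u} use {u}
  b5 def {f,k} use {f}
  b6 def {f,k} use ∅

Live sets:
  b0 li=∅ lo={c,u}
  b1 li={c,u} lo={c,k,u}
  b2 li={c,k} lo={c}
  b3 li={c} lo={c,f}
  b4 li={c,u} lo={c,u}
  b5 li={c,f} lo={c,k}
  b6 li=∅ lo=∅

live-out(b4) = ["c", "u"]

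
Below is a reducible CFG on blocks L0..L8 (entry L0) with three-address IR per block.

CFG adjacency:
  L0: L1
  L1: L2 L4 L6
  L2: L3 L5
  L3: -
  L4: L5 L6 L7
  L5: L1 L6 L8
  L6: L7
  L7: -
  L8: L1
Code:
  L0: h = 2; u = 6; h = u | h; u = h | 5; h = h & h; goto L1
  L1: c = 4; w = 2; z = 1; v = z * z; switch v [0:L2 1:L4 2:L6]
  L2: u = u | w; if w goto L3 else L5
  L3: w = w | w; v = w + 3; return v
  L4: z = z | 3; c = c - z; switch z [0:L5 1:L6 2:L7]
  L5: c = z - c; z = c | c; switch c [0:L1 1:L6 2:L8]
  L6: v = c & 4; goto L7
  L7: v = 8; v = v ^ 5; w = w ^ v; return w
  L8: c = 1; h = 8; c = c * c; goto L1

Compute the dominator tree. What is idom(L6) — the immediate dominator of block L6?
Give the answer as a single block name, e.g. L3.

Answer: L1

Working:
idom tree: L1←L0 L2←L1 L3←L2 L4←L1 L5←L1 L6←L1 L7←L1 L8←L5
Dom∩ at merges:
  L1: preds {L0,L5,L8}: {L0} ∩ {L0,L1,L5} ∩ {L0,L1,L5,L8} = {L0}; idom=L0
  L5: preds {L2,L4}: {L0,L1,L2} ∩ {L0,L1,L4} = {L0,L1}; idom=L1
  L6: preds {L1,L4,L5}: {L0,L1} ∩ {L0,L1,L4} ∩ {L0,L1,L5} = {L0,L1}; idom=L1
  L7: preds {L4,L6}: {L0,L1,L4} ∩ {L0,L1,L6} = {L0,L1}; idom=L1

idom(L6) = L1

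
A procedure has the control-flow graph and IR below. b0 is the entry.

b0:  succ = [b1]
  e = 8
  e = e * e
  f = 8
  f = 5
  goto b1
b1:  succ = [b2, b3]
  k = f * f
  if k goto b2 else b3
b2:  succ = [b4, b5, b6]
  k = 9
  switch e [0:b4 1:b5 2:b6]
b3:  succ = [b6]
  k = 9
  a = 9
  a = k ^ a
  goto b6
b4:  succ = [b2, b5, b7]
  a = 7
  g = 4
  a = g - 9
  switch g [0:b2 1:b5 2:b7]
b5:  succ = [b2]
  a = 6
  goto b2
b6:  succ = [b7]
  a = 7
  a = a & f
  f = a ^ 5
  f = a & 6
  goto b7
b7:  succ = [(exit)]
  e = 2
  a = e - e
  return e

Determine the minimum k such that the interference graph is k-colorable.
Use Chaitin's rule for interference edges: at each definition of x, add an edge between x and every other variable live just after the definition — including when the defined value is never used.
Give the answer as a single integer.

Answer: 4

Derivation:
Per-block:
  b0: def={e,f} ue=∅
  b1: def={k} ue={f}
  b2: def={k} ue={e}
  b3: def={a,k} ue=∅
  b4: def={a,g} ue=∅
  b5: def={a} ue=∅
  b6: def={a,f} ue={f}
  b7: def={a,e} ue=∅

Liveness:
  b0 li=∅ lo={e,f}
  b1 li={e,f} lo={e,f}
  b2 li={e,f} lo={e,f}
  b3 li={f} lo={f}
  b4 li={e,f} lo={e,f}
  b5 li={e,f} lo={e,f}
  b6 li={f} lo=∅
  b7 li=∅ lo=∅

Interfere edges:
  a↔{e,f,g,k}
  e↔{a,f,g,k}
  f↔{a,e,g,k}
  g↔{a,e,f}
  k↔{a,e,f}

Registers:
  {a,e,f,g} pairwise interfere (4-clique) ⇒ χ ≥ 4
  4-colouring: r0={a}  r1={e}  r2={f}  r3={g,k}
  χ = 4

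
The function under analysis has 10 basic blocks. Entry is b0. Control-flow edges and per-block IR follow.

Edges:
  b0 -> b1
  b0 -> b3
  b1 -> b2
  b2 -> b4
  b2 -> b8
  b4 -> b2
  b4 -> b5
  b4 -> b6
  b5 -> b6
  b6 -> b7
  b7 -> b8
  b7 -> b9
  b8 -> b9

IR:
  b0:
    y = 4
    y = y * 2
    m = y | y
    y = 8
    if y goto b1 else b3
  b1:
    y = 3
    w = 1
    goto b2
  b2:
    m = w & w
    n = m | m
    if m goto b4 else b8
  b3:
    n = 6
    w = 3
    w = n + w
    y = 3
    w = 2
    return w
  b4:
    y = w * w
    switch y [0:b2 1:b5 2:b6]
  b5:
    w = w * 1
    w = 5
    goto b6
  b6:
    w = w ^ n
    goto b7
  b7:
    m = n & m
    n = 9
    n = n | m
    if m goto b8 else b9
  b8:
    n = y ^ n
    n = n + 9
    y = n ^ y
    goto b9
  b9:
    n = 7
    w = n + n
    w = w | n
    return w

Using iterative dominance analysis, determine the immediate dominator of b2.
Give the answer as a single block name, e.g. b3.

Answer: b1

Analysis:
idom tree: b1←b0 b2←b1 b3←b0 b4←b2 b5←b4 b6←b4 b7←b6 b8←b2 b9←b2
Dom∩ at merges:
  b2: preds {b1,b4}: {b0,b1} ∩ {b0,b1,b2,b4} = {b0,b1}; idom=b1
  b6: preds {b4,b5}: {b0,b1,b2,b4} ∩ {b0,b1,b2,b4,b5} = {b0,b1,b2,b4}; idom=b4
  b8: preds {b2,b7}: {b0,b1,b2} ∩ {b0,b1,b2,b4,b6,b7} = {b0,b1,b2}; idom=b2
  b9: preds {b7,b8}: {b0,b1,b2,b4,b6,b7} ∩ {b0,b1,b2,b8} = {b0,b1,b2}; idom=b2

idom(b2) = b1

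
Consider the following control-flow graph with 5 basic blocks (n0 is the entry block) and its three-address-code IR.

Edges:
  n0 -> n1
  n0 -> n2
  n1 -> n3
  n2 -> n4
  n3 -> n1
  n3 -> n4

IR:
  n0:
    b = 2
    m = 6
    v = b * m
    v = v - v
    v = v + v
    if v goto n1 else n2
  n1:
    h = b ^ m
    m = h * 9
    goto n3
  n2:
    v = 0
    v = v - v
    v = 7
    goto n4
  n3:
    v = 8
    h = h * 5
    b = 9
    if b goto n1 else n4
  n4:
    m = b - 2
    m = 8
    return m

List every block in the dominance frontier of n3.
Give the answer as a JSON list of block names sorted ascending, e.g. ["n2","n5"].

idom tree: n1←n0 n2←n0 n3←n1 n4←n0
Join-block Dom:
  n1: preds {n0,n3}: {n0} ∩ {n0,n1,n3} = {n0}; idom=n0
  n4: preds {n2,n3}: {n0,n2} ∩ {n0,n1,n3} = {n0}; idom=n0

DF walk-up:
  join n1 pred n0: · stop@n0
  join n1 pred n3: n3→n1 stop@n0
  join n4 pred n2: n2 stop@n0
  join n4 pred n3: n3→n1 stop@n0
  n0: DF=∅
  n1: DF={n1,n4}
  n2: DF={n4}
  n3: DF={n1,n4}
  n4: DF=∅

DF(n3) = ["n1", "n4"]

Answer: ["n1", "n4"]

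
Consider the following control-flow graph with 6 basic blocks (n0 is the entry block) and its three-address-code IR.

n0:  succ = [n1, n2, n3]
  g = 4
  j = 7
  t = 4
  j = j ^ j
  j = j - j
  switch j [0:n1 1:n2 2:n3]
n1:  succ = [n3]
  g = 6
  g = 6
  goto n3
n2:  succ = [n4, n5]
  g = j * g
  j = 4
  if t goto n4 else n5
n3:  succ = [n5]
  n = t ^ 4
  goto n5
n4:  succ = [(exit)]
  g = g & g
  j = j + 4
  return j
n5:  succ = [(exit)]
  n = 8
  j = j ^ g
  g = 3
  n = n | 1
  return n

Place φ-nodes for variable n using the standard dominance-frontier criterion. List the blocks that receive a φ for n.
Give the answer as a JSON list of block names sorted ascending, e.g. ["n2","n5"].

Answer: ["n5"]

Working:
idom tree: n1←n0 n2←n0 n3←n0 n4←n2 n5←n0
Dom∩ at merges:
  n3: preds {n0,n1}: {n0} ∩ {n0,n1} = {n0}; idom=n0
  n5: preds {n2,n3}: {n0,n2} ∩ {n0,n3} = {n0}; idom=n0

DF walk-up:
  join n3 pred n0: · stop@n0
  join n3 pred n1: n1 stop@n0
  join n5 pred n2: n2 stop@n0
  join n5 pred n3: n3 stop@n0
  n0 → ∅
  n1 → {n3}
  n2 → {n5}
  n3 → {n5}
  n4 → ∅
  n5 → ∅

φ for n: defs {n3,n5}
  DF⁺ = {n5}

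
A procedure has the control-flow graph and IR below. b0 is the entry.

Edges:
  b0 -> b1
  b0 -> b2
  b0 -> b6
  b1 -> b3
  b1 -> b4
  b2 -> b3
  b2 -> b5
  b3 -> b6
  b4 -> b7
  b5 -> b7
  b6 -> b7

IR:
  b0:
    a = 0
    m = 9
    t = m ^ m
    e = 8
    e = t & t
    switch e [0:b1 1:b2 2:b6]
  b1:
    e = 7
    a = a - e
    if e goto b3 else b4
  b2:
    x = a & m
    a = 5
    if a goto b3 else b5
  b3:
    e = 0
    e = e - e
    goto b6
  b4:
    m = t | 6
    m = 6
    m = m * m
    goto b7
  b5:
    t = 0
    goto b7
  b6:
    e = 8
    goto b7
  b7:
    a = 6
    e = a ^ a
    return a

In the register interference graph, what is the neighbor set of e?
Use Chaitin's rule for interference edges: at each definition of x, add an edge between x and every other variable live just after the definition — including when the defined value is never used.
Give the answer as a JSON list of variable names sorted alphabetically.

def/use:
  b0: {a,e,m,t} / ∅
  b1: {a,e} / {a}
  b2: {a,x} / {a,m}
  b3: {e} / ∅
  b4: {m} / {t}
  b5: {t} / ∅
  b6: {e} / ∅
  b7: {a,e} / ∅

Live sets:
  b0: in=∅ out={a,m,t}
  b1: in={a,t} out={t}
  b2: in={a,m} out=∅
  b3: in=∅ out=∅
  b4: in={t} out=∅
  b5: in=∅ out=∅
  b6: in=∅ out=∅
  b7: in=∅ out=∅

Conflict graph:
  a — {e,m,t}
  e — {a,m,t}
  m — {a,e,t}
  t — {a,e,m}
  x — ∅

N(e) = ["a", "m", "t"]

Answer: ["a", "m", "t"]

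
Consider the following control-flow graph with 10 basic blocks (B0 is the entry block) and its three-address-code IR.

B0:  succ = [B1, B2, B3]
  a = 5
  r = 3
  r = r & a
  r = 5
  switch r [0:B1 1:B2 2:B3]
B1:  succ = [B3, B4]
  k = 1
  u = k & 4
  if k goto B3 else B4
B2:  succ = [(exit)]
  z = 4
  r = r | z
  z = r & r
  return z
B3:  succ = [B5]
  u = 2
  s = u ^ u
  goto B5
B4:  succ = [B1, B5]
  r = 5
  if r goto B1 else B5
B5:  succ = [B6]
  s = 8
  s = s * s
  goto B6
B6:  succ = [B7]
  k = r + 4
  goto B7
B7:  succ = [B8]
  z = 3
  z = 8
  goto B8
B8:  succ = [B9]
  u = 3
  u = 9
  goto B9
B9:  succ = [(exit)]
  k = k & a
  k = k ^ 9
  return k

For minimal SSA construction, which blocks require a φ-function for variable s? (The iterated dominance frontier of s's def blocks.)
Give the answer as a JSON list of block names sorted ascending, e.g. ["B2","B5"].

idom tree: B1←B0 B2←B0 B3←B0 B4←B1 B5←B0 B6←B5 B7←B6 B8←B7 B9←B8
Join-block Dom:
  B1: preds {B0,B4}: {B0} ∩ {B0,B1,B4} = {B0}; idom=B0
  B3: preds {B0,B1}: {B0} ∩ {B0,B1} = {B0}; idom=B0
  B5: preds {B3,B4}: {B0,B3} ∩ {B0,B1,B4} = {B0}; idom=B0

Frontier:
  join B1 pred B0: · stop@B0
  join B1 pred B4: B4→B1 stop@B0
  join B3 pred B0: · stop@B0
  join B3 pred B1: B1 stop@B0
  join B5 pred B3: B3 stop@B0
  join B5 pred B4: B4→B1 stop@B0
  DF(B0)=∅
  DF(B1)={B1,B3,B5}
  DF(B2)=∅
  DF(B3)={B5}
  DF(B4)={B1,B5}
  DF(B5)=∅
  DF(B6)=∅
  DF(B7)=∅
  DF(B8)=∅
  DF(B9)=∅

φ for s: defs {B3,B5}
  DF⁺ = {B5}

Answer: ["B5"]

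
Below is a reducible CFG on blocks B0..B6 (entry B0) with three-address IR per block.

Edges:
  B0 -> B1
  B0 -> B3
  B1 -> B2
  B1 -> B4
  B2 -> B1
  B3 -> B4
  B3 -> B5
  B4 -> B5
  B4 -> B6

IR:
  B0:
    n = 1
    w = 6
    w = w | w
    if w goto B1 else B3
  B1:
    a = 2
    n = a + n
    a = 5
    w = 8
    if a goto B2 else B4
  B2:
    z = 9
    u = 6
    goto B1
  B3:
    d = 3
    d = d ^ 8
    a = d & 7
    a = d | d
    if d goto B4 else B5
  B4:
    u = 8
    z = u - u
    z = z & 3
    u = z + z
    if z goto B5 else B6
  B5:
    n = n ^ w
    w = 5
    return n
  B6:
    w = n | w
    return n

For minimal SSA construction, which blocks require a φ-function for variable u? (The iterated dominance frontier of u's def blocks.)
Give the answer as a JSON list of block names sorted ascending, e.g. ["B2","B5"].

Answer: ["B1", "B4", "B5"]

Working:
idom tree: B1←B0 B2←B1 B3←B0 B4←B0 B5←B0 B6←B4
Dom at joins:
  B1: preds {B0,B2}: {B0} ∩ {B0,B1,B2} = {B0}; idom=B0
  B4: preds {B1,B3}: {B0,B1} ∩ {B0,B3} = {B0}; idom=B0
  B5: preds {B3,B4}: {B0,B3} ∩ {B0,B4} = {B0}; idom=B0

Frontier:
  B1←B0: walk · to B0
  B1←B2: walk B2→B1 to B0
  B4←B1: walk B1 to B0
  B4←B3: walk B3 to B0
  B5←B3: walk B3 to B0
  B5←B4: walk B4 to B0
  B0 → ∅
  B1 → {B1,B4}
  B2 → {B1}
  B3 → {B4,B5}
  B4 → {B5}
  B5 → ∅
  B6 → ∅

φ for u: defs {B2,B4}
  DF⁺ = {B1,B4,B5}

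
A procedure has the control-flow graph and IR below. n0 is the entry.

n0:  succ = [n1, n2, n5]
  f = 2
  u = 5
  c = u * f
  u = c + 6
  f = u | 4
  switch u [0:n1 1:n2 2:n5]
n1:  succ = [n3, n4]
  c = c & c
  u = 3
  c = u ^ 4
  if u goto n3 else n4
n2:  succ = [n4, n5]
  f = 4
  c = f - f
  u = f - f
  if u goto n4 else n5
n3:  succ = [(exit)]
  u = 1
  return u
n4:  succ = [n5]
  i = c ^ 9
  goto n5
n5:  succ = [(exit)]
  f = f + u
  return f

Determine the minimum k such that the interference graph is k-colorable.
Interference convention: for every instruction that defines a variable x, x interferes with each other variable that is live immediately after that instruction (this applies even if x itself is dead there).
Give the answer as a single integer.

Answer: 3

Working:
Per-block:
  n0 def {c,f,u} use ∅
  n1 def {c,u} use {c}
  n2 def {c,f,u} use ∅
  n3 def {u} use ∅
  n4 def {i} use {c}
  n5 def {f} use {f,u}

Live sets:
  n0: in=∅ out={c,f,u}
  n1: in={c,f} out={c,f,u}
  n2: in=∅ out={c,f,u}
  n3: in=∅ out=∅
  n4: in={c,f,u} out={f,u}
  n5: in={f,u} out=∅

Interference:
  c — {f,u}
  f — {c,i,u}
  i — {f,u}
  u — {c,f,i}

Registers:
  clique {c,f,u} ⇒ need ≥ 3
  3-colouring: c0={f}  c1={u}  c2={c,i}
  χ = 3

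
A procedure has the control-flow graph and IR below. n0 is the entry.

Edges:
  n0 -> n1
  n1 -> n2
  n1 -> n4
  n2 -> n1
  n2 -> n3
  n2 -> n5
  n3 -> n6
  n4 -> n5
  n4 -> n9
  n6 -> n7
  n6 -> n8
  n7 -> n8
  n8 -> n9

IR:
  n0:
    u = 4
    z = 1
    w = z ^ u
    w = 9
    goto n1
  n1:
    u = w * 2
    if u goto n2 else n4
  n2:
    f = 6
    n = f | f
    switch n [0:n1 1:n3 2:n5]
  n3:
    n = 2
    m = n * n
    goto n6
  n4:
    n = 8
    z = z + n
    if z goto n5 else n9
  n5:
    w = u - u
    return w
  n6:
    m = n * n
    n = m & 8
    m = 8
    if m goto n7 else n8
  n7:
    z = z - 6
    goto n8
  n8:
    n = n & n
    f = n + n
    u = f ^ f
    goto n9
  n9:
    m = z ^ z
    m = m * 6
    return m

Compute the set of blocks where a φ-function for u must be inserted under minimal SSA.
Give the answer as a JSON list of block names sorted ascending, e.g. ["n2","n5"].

idom tree: n1←n0 n2←n1 n3←n2 n4←n1 n5←n1 n6←n3 n7←n6 n8←n6 n9←n1
Dom at joins:
  n1: preds {n0,n2}: {n0} ∩ {n0,n1,n2} = {n0}; idom=n0
  n5: preds {n2,n4}: {n0,n1,n2} ∩ {n0,n1,n4} = {n0,n1}; idom=n1
  n8: preds {n6,n7}: {n0,n1,n2,n3,n6} ∩ {n0,n1,n2,n3,n6,n7} = {n0,n1,n2,n3,n6}; idom=n6
  n9: preds {n4,n8}: {n0,n1,n4} ∩ {n0,n1,n2,n3,n6,n8} = {n0,n1}; idom=n1

Frontier:
  join n1 pred n0: · stop@n0
  join n1 pred n2: n2→n1 stop@n0
  join n5 pred n2: n2 stop@n1
  join n5 pred n4: n4 stop@n1
  join n8 pred n6: · stop@n6
  join n8 pred n7: n7 stop@n6
  join n9 pred n4: n4 stop@n1
  join n9 pred n8: n8→n6→n3→n2 stop@n1
  n0: DF=∅
  n1: DF={n1}
  n2: DF={n1,n5,n9}
  n3: DF={n9}
  n4: DF={n5,n9}
  n5: DF=∅
  n6: DF={n9}
  n7: DF={n8}
  n8: DF={n9}
  n9: DF=∅

φ for u: defs {n0,n1,n8}
  DF⁺ = {n1,n9}

Answer: ["n1", "n9"]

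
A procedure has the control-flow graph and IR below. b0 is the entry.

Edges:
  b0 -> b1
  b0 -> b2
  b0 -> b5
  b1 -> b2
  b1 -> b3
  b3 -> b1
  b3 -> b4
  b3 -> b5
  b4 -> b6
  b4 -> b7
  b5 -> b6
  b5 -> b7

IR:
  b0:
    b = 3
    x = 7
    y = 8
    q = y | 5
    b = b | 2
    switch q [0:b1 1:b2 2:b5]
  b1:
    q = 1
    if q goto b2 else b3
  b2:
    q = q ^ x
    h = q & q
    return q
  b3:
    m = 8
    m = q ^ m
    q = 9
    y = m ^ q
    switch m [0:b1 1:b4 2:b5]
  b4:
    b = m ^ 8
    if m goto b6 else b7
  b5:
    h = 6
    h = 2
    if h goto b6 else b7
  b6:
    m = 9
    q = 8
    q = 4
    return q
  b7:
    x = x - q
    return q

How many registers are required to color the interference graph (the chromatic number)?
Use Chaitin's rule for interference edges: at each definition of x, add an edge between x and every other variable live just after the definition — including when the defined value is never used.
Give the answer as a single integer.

Block summaries:
  b0: {b,q,x,y} / ∅
  b1: {q} / ∅
  b2: {h,q} / {q,x}
  b3: {m,q,y} / {q}
  b4: {b} / {m}
  b5: {h} / ∅
  b6: {m,q} / ∅
  b7: {x} / {q,x}

Liveness:
  b0: in=∅ out={q,x}
  b1: in={x} out={q,x}
  b2: in={q,x} out=∅
  b3: in={q,x} out={m,q,x}
  b4: in={m,q,x} out={q,x}
  b5: in={q,x} out={q,x}
  b6: in=∅ out=∅
  b7: in={q,x} out=∅

Interfere edges:
  b — {m,q,x,y}
  h — {q,x}
  m — {b,q,x,y}
  q — {b,h,m,x,y}
  x — {b,h,m,q,y}
  y — {b,m,q,x}

Registers:
  {b,m,q,x,y} pairwise interfere (5-clique) ⇒ χ ≥ 5
  assign b→R2 h→R2 m→R3 q→R0 x→R1 y→R4 — no edge inside a register ⇒ χ ≤ 5
  χ = 5

Answer: 5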